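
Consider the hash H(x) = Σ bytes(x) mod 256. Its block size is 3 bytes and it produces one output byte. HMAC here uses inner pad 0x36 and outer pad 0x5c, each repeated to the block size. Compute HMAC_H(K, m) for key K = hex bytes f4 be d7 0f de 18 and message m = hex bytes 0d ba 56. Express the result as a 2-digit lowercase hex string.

cb

Key hex bytes f4 be d7 0f de 18 is 6 bytes > B = 3, so hash it first: H(key) = 8e, then zero-pad to 3 bytes: K' = 8e 00 00.
K' ⊕ ipad = b8 36 36.  K' ⊕ opad = d2 5c 5c.
Inner input = (K'⊕ipad) ∥ m = b8 36 36 ∥ 0d ba 56.
Inner hash: sum = 184+54+54+13+186+86 = 577; mod 256 = 65 → 41.
Outer input = (K'⊕opad) ∥ inner = d2 5c 5c ∥ 41.
Outer hash (tag): sum = 210+92+92+65 = 459; mod 256 = 203 → cb.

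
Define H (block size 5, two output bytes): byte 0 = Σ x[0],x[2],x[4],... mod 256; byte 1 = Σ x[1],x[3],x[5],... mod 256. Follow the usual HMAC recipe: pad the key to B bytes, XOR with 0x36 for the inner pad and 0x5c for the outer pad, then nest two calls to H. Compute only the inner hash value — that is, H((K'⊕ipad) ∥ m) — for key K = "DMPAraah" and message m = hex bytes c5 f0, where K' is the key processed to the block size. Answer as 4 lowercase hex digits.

Key "DMPAraah" = 44 4d 50 41 72 61 61 68 is 8 bytes > B = 5, so hash it first: H(key) = 67 57, then zero-pad to 5 bytes: K' = 67 57 00 00 00.
K' ⊕ ipad = 51 61 36 36 36.
Inner input = 51 61 36 36 36 ∥ c5 f0.
Inner hash: even-index sum = 429 mod 256 = 173; odd-index sum = 348 mod 256 = 92 → ad 5c.

ad5c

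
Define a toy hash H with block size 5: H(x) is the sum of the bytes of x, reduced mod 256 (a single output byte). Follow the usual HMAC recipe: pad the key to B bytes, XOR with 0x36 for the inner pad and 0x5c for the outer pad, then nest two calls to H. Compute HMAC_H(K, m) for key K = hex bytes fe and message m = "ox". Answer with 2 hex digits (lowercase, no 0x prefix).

Key hex bytes fe is 1 byte ≤ B = 5; zero-pad to 5 bytes: K' = fe 00 00 00 00.
K' ⊕ ipad = c8 36 36 36 36.  K' ⊕ opad = a2 5c 5c 5c 5c.
Inner input = (K'⊕ipad) ∥ m = c8 36 36 36 36 ∥ 6f 78.
Inner hash: sum = 200+54+54+54+54+111+120 = 647; mod 256 = 135 → 87.
Outer input = (K'⊕opad) ∥ inner = a2 5c 5c 5c 5c ∥ 87.
Outer hash (tag): sum = 162+92+92+92+92+135 = 665; mod 256 = 153 → 99.

99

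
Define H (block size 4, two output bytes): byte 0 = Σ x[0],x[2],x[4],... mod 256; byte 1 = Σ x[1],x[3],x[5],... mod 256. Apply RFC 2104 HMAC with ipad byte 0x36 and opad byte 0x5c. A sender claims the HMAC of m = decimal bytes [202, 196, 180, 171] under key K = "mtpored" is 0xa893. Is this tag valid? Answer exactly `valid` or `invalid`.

invalid

Key "mtpored" = 6d 74 70 6f 72 65 64 is 7 bytes > B = 4, so hash it first: H(key) = b3 48, then zero-pad to 4 bytes: K' = b3 48 00 00.
K' ⊕ ipad = 85 7e 36 36; K' ⊕ opad = ef 14 5c 5c.
Inner hash: even-index sum = 569 mod 256 = 57; odd-index sum = 547 mod 256 = 35 → 39 23.
Outer hash (recomputed tag): even-index sum = 388 mod 256 = 132; odd-index sum = 147 mod 256 = 147 → 84 93.
Recomputed tag = 8493; claimed = a893 → mismatch.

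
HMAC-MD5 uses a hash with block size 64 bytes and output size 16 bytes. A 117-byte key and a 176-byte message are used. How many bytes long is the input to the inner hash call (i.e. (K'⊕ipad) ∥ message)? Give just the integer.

240

Key is 117 > 64 bytes, so it is hashed to 16 bytes then zero-padded to 64: |K'| = 64.
Inner input = (K'⊕ipad) ∥ m → 64 + 176 = 240 bytes.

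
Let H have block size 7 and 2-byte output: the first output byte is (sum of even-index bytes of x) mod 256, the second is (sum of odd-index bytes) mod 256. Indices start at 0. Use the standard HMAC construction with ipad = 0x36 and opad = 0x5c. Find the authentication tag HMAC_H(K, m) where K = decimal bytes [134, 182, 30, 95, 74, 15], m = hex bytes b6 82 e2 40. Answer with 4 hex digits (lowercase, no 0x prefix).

488c

Key decimal bytes [134, 182, 30, 95, 74, 15] = 86 b6 1e 5f 4a 0f is 6 bytes ≤ B = 7; zero-pad to 7 bytes: K' = 86 b6 1e 5f 4a 0f 00.
K' ⊕ ipad = b0 80 28 69 7c 39 36.  K' ⊕ opad = da ea 42 03 16 53 5c.
Inner input = (K'⊕ipad) ∥ m = b0 80 28 69 7c 39 36 ∥ b6 82 e2 40.
Inner hash: even-index sum = 588 mod 256 = 76; odd-index sum = 698 mod 256 = 186 → 4c ba.
Outer input = (K'⊕opad) ∥ inner = da ea 42 03 16 53 5c ∥ 4c ba.
Outer hash (tag): even-index sum = 584 mod 256 = 72; odd-index sum = 396 mod 256 = 140 → 48 8c.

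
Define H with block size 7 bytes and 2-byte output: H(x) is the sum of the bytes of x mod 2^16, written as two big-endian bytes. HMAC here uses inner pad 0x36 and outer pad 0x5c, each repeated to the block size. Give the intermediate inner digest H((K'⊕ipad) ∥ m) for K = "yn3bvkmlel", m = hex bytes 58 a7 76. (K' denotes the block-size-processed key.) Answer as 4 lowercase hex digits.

02e6

Key "yn3bvkmlel" = 79 6e 33 62 76 6b 6d 6c 65 6c is 10 bytes > B = 7, so hash it first: H(key) = 04 07, then zero-pad to 7 bytes: K' = 04 07 00 00 00 00 00.
K' ⊕ ipad = 32 31 36 36 36 36 36.
Inner input = 32 31 36 36 36 36 36 ∥ 58 a7 76.
Inner hash: sum = 50+49+54+54+54+54+54+88+167+118 = 742 → 02 e6.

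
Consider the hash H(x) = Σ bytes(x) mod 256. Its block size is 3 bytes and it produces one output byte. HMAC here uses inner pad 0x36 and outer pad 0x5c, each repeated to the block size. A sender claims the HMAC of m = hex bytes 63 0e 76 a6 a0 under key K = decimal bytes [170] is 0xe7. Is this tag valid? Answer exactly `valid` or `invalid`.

invalid

Key decimal bytes [170] = aa is 1 byte ≤ B = 3; zero-pad to 3 bytes: K' = aa 00 00.
K' ⊕ ipad = 9c 36 36; K' ⊕ opad = f6 5c 5c.
Inner hash: sum = 156+54+54+99+14+118+166+160 = 821; mod 256 = 53 → 35.
Outer hash (recomputed tag): sum = 246+92+92+53 = 483; mod 256 = 227 → e3.
Recomputed tag = e3; claimed = e7 → mismatch.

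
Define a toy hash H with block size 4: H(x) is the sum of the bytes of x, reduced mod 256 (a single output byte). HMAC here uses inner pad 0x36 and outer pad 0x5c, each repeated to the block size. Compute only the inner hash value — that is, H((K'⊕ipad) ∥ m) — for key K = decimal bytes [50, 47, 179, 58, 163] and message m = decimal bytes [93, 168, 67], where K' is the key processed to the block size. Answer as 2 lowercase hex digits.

b1

Key decimal bytes [50, 47, 179, 58, 163] = 32 2f b3 3a a3 is 5 bytes > B = 4, so hash it first: H(key) = f1, then zero-pad to 4 bytes: K' = f1 00 00 00.
K' ⊕ ipad = c7 36 36 36.
Inner input = c7 36 36 36 ∥ 5d a8 43.
Inner hash: sum = 199+54+54+54+93+168+67 = 689; mod 256 = 177 → b1.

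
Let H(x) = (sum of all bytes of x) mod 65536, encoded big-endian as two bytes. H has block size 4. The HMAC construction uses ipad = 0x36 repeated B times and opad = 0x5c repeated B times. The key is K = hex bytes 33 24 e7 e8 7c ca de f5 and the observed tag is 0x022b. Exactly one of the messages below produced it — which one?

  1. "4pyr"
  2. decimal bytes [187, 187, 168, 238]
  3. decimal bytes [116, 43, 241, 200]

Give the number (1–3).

2

Key hex bytes 33 24 e7 e8 7c ca de f5 is 8 bytes > B = 4, so hash it first: H(key) = 05 3f, then zero-pad to 4 bytes: K' = 05 3f 00 00.
K' ⊕ ipad = 33 09 36 36; K' ⊕ opad = 59 63 5c 5c.
m1: inner = H(33 09 36 36 34 70 79 72) = 02 37; tag = H(59 63 5c 5c 02 37) = 01ad
m2: inner = H(33 09 36 36 bb bb a8 ee) = 03 b4; tag = H(59 63 5c 5c 03 b4) = 022b ← matches
m3: inner = H(33 09 36 36 74 2b f1 c8) = 03 00; tag = H(59 63 5c 5c 03 00) = 0177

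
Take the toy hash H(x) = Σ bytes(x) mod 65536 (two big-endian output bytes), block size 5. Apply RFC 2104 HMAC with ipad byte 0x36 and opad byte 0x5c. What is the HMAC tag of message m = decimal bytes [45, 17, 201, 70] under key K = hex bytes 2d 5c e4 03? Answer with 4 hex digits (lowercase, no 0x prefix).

Key hex bytes 2d 5c e4 03 is 4 bytes ≤ B = 5; zero-pad to 5 bytes: K' = 2d 5c e4 03 00.
K' ⊕ ipad = 1b 6a d2 35 36.  K' ⊕ opad = 71 00 b8 5f 5c.
Inner input = (K'⊕ipad) ∥ m = 1b 6a d2 35 36 ∥ 2d 11 c9 46.
Inner hash: sum = 27+106+210+53+54+45+17+201+70 = 783 → 03 0f.
Outer input = (K'⊕opad) ∥ inner = 71 00 b8 5f 5c ∥ 03 0f.
Outer hash (tag): sum = 113+0+184+95+92+3+15 = 502 → 01 f6.

01f6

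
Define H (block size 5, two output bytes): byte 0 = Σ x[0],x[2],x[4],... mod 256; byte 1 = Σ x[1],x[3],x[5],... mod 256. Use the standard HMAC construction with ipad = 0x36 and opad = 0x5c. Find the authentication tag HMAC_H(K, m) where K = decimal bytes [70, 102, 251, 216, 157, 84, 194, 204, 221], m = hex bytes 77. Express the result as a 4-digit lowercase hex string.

Key decimal bytes [70, 102, 251, 216, 157, 84, 194, 204, 221] = 46 66 fb d8 9d 54 c2 cc dd is 9 bytes > B = 5, so hash it first: H(key) = 7d 5e, then zero-pad to 5 bytes: K' = 7d 5e 00 00 00.
K' ⊕ ipad = 4b 68 36 36 36.  K' ⊕ opad = 21 02 5c 5c 5c.
Inner input = (K'⊕ipad) ∥ m = 4b 68 36 36 36 ∥ 77.
Inner hash: even-index sum = 183 mod 256 = 183; odd-index sum = 277 mod 256 = 21 → b7 15.
Outer input = (K'⊕opad) ∥ inner = 21 02 5c 5c 5c ∥ b7 15.
Outer hash (tag): even-index sum = 238 mod 256 = 238; odd-index sum = 277 mod 256 = 21 → ee 15.

ee15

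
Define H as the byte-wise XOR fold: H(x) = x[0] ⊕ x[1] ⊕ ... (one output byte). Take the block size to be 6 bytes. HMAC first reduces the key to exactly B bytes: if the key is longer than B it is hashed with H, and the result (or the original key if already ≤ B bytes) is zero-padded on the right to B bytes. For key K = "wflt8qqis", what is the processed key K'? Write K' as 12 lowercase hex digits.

|K| = 9 > B = 6, so first hash the key.
H(K): XOR 77⊕66⊕6c⊕74⊕38⊕71⊕71⊕69⊕73 = 2b.
Zero-pad H(K) = 2b to 6 bytes: K' = 2b 00 00 00 00 00.

2b0000000000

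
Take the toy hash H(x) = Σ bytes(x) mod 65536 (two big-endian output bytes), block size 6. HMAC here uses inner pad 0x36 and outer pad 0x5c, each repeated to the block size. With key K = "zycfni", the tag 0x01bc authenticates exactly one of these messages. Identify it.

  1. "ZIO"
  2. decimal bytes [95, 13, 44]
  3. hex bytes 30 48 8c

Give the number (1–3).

2

Key "zycfni" = 7a 79 63 66 6e 69 is exactly B = 6 bytes: K' = 7a 79 63 66 6e 69.
K' ⊕ ipad = 4c 4f 55 50 58 5f; K' ⊕ opad = 26 25 3f 3a 32 35.
m1: inner = H(4c 4f 55 50 58 5f 5a 49 4f) = 02 e9; tag = H(26 25 3f 3a 32 35 02 e9) = 0216
m2: inner = H(4c 4f 55 50 58 5f 5f 0d 2c) = 02 8f; tag = H(26 25 3f 3a 32 35 02 8f) = 01bc ← matches
m3: inner = H(4c 4f 55 50 58 5f 30 48 8c) = 02 fb; tag = H(26 25 3f 3a 32 35 02 fb) = 0228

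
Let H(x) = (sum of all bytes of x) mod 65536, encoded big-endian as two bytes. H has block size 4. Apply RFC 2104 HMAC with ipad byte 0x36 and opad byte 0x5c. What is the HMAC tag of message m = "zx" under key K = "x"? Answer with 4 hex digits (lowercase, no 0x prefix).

Key "x" = 78 is 1 byte ≤ B = 4; zero-pad to 4 bytes: K' = 78 00 00 00.
K' ⊕ ipad = 4e 36 36 36.  K' ⊕ opad = 24 5c 5c 5c.
Inner input = (K'⊕ipad) ∥ m = 4e 36 36 36 ∥ 7a 78.
Inner hash: sum = 78+54+54+54+122+120 = 482 → 01 e2.
Outer input = (K'⊕opad) ∥ inner = 24 5c 5c 5c ∥ 01 e2.
Outer hash (tag): sum = 36+92+92+92+1+226 = 539 → 02 1b.

021b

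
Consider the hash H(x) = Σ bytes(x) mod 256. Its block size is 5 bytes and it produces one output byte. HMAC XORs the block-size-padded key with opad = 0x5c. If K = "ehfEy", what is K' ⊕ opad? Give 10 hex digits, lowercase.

39343a1925

Key "ehfEy" = 65 68 66 45 79 is exactly B = 5 bytes: K' = 65 68 66 45 79.
XOR each byte with 0x5c: 65⊕5c=39, 68⊕5c=34, 66⊕5c=3a, 45⊕5c=19, 79⊕5c=25.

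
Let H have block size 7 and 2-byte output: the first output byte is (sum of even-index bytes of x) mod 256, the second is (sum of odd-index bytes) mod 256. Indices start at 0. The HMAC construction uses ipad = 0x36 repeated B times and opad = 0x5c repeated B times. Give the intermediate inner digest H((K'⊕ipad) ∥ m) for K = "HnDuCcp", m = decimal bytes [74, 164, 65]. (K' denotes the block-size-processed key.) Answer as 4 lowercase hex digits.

4f7b

Key "HnDuCcp" = 48 6e 44 75 43 63 70 is exactly B = 7 bytes: K' = 48 6e 44 75 43 63 70.
K' ⊕ ipad = 7e 58 72 43 75 55 46.
Inner input = 7e 58 72 43 75 55 46 ∥ 4a a4 41.
Inner hash: even-index sum = 591 mod 256 = 79; odd-index sum = 379 mod 256 = 123 → 4f 7b.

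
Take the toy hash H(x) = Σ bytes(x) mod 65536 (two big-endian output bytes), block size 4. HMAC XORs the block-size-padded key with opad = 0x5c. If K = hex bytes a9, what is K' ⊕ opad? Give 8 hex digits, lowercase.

f55c5c5c

Key hex bytes a9 is 1 byte ≤ B = 4; zero-pad to 4 bytes: K' = a9 00 00 00.
XOR each byte with 0x5c: a9⊕5c=f5, 00⊕5c=5c, 00⊕5c=5c, 00⊕5c=5c.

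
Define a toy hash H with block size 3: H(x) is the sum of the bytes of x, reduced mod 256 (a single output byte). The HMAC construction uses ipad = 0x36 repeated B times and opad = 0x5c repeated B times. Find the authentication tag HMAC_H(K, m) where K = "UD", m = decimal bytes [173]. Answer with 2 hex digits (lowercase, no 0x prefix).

35

Key "UD" = 55 44 is 2 bytes ≤ B = 3; zero-pad to 3 bytes: K' = 55 44 00.
K' ⊕ ipad = 63 72 36.  K' ⊕ opad = 09 18 5c.
Inner input = (K'⊕ipad) ∥ m = 63 72 36 ∥ ad.
Inner hash: sum = 99+114+54+173 = 440; mod 256 = 184 → b8.
Outer input = (K'⊕opad) ∥ inner = 09 18 5c ∥ b8.
Outer hash (tag): sum = 9+24+92+184 = 309; mod 256 = 53 → 35.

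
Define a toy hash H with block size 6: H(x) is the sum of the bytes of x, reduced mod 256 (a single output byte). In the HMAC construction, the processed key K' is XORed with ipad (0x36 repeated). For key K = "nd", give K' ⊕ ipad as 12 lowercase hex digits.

Key "nd" = 6e 64 is 2 bytes ≤ B = 6; zero-pad to 6 bytes: K' = 6e 64 00 00 00 00.
XOR each byte with 0x36: 6e⊕36=58, 64⊕36=52, 00⊕36=36, 00⊕36=36, 00⊕36=36, 00⊕36=36.

585236363636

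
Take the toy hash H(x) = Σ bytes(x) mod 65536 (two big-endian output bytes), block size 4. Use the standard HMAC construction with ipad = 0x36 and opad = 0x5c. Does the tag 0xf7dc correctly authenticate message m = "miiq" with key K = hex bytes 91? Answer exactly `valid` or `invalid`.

invalid

Key hex bytes 91 is 1 byte ≤ B = 4; zero-pad to 4 bytes: K' = 91 00 00 00.
K' ⊕ ipad = a7 36 36 36; K' ⊕ opad = cd 5c 5c 5c.
Inner hash: sum = 167+54+54+54+109+105+105+113 = 761 → 02 f9.
Outer hash (recomputed tag): sum = 205+92+92+92+2+249 = 732 → 02 dc.
Recomputed tag = 02dc; claimed = f7dc → mismatch.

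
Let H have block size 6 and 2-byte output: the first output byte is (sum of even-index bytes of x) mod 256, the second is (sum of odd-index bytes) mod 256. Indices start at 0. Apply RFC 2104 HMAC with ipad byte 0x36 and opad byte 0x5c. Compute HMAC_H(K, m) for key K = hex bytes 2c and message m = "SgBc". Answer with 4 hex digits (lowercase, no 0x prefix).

4380

Key hex bytes 2c is 1 byte ≤ B = 6; zero-pad to 6 bytes: K' = 2c 00 00 00 00 00.
K' ⊕ ipad = 1a 36 36 36 36 36.  K' ⊕ opad = 70 5c 5c 5c 5c 5c.
Inner input = (K'⊕ipad) ∥ m = 1a 36 36 36 36 36 ∥ 53 67 42 63.
Inner hash: even-index sum = 283 mod 256 = 27; odd-index sum = 364 mod 256 = 108 → 1b 6c.
Outer input = (K'⊕opad) ∥ inner = 70 5c 5c 5c 5c 5c ∥ 1b 6c.
Outer hash (tag): even-index sum = 323 mod 256 = 67; odd-index sum = 384 mod 256 = 128 → 43 80.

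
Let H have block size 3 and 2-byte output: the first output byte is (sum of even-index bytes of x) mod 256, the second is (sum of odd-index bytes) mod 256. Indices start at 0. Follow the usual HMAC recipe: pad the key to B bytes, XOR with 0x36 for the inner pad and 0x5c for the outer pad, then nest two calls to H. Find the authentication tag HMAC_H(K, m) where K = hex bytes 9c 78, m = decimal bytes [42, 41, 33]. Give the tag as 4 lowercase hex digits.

b52d

Key hex bytes 9c 78 is 2 bytes ≤ B = 3; zero-pad to 3 bytes: K' = 9c 78 00.
K' ⊕ ipad = aa 4e 36.  K' ⊕ opad = c0 24 5c.
Inner input = (K'⊕ipad) ∥ m = aa 4e 36 ∥ 2a 29 21.
Inner hash: even-index sum = 265 mod 256 = 9; odd-index sum = 153 mod 256 = 153 → 09 99.
Outer input = (K'⊕opad) ∥ inner = c0 24 5c ∥ 09 99.
Outer hash (tag): even-index sum = 437 mod 256 = 181; odd-index sum = 45 mod 256 = 45 → b5 2d.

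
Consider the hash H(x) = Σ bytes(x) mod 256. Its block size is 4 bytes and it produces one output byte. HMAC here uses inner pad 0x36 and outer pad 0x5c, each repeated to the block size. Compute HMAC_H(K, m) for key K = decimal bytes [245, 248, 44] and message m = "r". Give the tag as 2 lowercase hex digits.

6c

Key decimal bytes [245, 248, 44] = f5 f8 2c is 3 bytes ≤ B = 4; zero-pad to 4 bytes: K' = f5 f8 2c 00.
K' ⊕ ipad = c3 ce 1a 36.  K' ⊕ opad = a9 a4 70 5c.
Inner input = (K'⊕ipad) ∥ m = c3 ce 1a 36 ∥ 72.
Inner hash: sum = 195+206+26+54+114 = 595; mod 256 = 83 → 53.
Outer input = (K'⊕opad) ∥ inner = a9 a4 70 5c ∥ 53.
Outer hash (tag): sum = 169+164+112+92+83 = 620; mod 256 = 108 → 6c.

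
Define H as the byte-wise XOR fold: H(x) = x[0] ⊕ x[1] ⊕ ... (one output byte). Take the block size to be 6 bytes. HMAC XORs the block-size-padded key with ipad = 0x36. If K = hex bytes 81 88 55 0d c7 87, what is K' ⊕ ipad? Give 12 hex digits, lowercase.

b7be633bf1b1

Key hex bytes 81 88 55 0d c7 87 is exactly B = 6 bytes: K' = 81 88 55 0d c7 87.
XOR each byte with 0x36: 81⊕36=b7, 88⊕36=be, 55⊕36=63, 0d⊕36=3b, c7⊕36=f1, 87⊕36=b1.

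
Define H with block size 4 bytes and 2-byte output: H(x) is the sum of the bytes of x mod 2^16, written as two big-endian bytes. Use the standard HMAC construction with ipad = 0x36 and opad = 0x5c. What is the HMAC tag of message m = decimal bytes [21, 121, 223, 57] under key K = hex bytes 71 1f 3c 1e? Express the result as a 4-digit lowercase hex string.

Key hex bytes 71 1f 3c 1e is exactly B = 4 bytes: K' = 71 1f 3c 1e.
K' ⊕ ipad = 47 29 0a 28.  K' ⊕ opad = 2d 43 60 42.
Inner input = (K'⊕ipad) ∥ m = 47 29 0a 28 ∥ 15 79 df 39.
Inner hash: sum = 71+41+10+40+21+121+223+57 = 584 → 02 48.
Outer input = (K'⊕opad) ∥ inner = 2d 43 60 42 ∥ 02 48.
Outer hash (tag): sum = 45+67+96+66+2+72 = 348 → 01 5c.

015c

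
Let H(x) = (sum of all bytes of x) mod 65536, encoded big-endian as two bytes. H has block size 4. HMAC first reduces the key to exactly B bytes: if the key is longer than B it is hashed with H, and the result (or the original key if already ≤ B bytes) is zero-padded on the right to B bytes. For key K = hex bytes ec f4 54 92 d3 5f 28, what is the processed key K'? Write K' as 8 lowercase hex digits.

04200000

|K| = 7 > B = 4, so first hash the key.
H(K): sum = 236+244+84+146+211+95+40 = 1056 → 04 20.
Zero-pad H(K) = 04 20 to 4 bytes: K' = 04 20 00 00.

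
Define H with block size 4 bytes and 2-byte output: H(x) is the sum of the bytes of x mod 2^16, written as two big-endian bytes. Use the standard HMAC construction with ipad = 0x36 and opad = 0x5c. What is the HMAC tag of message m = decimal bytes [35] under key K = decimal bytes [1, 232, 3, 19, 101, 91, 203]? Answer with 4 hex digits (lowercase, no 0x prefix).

026c

Key decimal bytes [1, 232, 3, 19, 101, 91, 203] = 01 e8 03 13 65 5b cb is 7 bytes > B = 4, so hash it first: H(key) = 02 8a, then zero-pad to 4 bytes: K' = 02 8a 00 00.
K' ⊕ ipad = 34 bc 36 36.  K' ⊕ opad = 5e d6 5c 5c.
Inner input = (K'⊕ipad) ∥ m = 34 bc 36 36 ∥ 23.
Inner hash: sum = 52+188+54+54+35 = 383 → 01 7f.
Outer input = (K'⊕opad) ∥ inner = 5e d6 5c 5c ∥ 01 7f.
Outer hash (tag): sum = 94+214+92+92+1+127 = 620 → 02 6c.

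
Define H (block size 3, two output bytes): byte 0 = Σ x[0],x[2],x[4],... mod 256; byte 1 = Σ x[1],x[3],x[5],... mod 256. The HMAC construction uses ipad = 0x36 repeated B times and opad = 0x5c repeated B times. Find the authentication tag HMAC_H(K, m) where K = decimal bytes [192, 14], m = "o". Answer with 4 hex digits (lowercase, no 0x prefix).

9f7e

Key decimal bytes [192, 14] = c0 0e is 2 bytes ≤ B = 3; zero-pad to 3 bytes: K' = c0 0e 00.
K' ⊕ ipad = f6 38 36.  K' ⊕ opad = 9c 52 5c.
Inner input = (K'⊕ipad) ∥ m = f6 38 36 ∥ 6f.
Inner hash: even-index sum = 300 mod 256 = 44; odd-index sum = 167 mod 256 = 167 → 2c a7.
Outer input = (K'⊕opad) ∥ inner = 9c 52 5c ∥ 2c a7.
Outer hash (tag): even-index sum = 415 mod 256 = 159; odd-index sum = 126 mod 256 = 126 → 9f 7e.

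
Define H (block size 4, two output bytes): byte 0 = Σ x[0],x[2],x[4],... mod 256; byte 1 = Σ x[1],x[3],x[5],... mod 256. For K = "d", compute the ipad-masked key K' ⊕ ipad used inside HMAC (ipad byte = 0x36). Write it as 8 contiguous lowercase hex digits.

52363636

Key "d" = 64 is 1 byte ≤ B = 4; zero-pad to 4 bytes: K' = 64 00 00 00.
XOR each byte with 0x36: 64⊕36=52, 00⊕36=36, 00⊕36=36, 00⊕36=36.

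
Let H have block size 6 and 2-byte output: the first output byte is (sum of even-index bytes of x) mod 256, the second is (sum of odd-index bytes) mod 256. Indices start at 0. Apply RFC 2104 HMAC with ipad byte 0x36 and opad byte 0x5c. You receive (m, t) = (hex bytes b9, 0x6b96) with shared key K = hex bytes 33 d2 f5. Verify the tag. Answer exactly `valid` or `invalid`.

Key hex bytes 33 d2 f5 is 3 bytes ≤ B = 6; zero-pad to 6 bytes: K' = 33 d2 f5 00 00 00.
K' ⊕ ipad = 05 e4 c3 36 36 36; K' ⊕ opad = 6f 8e a9 5c 5c 5c.
Inner hash: even-index sum = 439 mod 256 = 183; odd-index sum = 336 mod 256 = 80 → b7 50.
Outer hash (recomputed tag): even-index sum = 555 mod 256 = 43; odd-index sum = 406 mod 256 = 150 → 2b 96.
Recomputed tag = 2b96; claimed = 6b96 → mismatch.

invalid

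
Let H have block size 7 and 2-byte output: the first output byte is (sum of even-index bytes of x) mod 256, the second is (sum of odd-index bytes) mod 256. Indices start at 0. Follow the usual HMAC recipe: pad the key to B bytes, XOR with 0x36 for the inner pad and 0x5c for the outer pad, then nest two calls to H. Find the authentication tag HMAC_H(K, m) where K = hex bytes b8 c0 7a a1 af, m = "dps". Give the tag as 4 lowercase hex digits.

Key hex bytes b8 c0 7a a1 af is 5 bytes ≤ B = 7; zero-pad to 7 bytes: K' = b8 c0 7a a1 af 00 00.
K' ⊕ ipad = 8e f6 4c 97 99 36 36.  K' ⊕ opad = e4 9c 26 fd f3 5c 5c.
Inner input = (K'⊕ipad) ∥ m = 8e f6 4c 97 99 36 36 ∥ 64 70 73.
Inner hash: even-index sum = 537 mod 256 = 25; odd-index sum = 666 mod 256 = 154 → 19 9a.
Outer input = (K'⊕opad) ∥ inner = e4 9c 26 fd f3 5c 5c ∥ 19 9a.
Outer hash (tag): even-index sum = 755 mod 256 = 243; odd-index sum = 526 mod 256 = 14 → f3 0e.

f30e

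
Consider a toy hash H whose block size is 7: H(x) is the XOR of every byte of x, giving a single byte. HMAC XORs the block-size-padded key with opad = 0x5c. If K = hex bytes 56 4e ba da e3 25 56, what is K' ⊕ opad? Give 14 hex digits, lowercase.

Key hex bytes 56 4e ba da e3 25 56 is exactly B = 7 bytes: K' = 56 4e ba da e3 25 56.
XOR each byte with 0x5c: 56⊕5c=0a, 4e⊕5c=12, ba⊕5c=e6, da⊕5c=86, e3⊕5c=bf, 25⊕5c=79, 56⊕5c=0a.

0a12e686bf790a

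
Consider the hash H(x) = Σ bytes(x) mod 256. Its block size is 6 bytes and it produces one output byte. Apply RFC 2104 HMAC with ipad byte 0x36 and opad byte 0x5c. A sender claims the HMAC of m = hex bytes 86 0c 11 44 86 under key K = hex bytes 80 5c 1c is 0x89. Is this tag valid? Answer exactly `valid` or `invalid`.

valid

Key hex bytes 80 5c 1c is 3 bytes ≤ B = 6; zero-pad to 6 bytes: K' = 80 5c 1c 00 00 00.
K' ⊕ ipad = b6 6a 2a 36 36 36; K' ⊕ opad = dc 00 40 5c 5c 5c.
Inner hash: sum = 182+106+42+54+54+54+134+12+17+68+134 = 857; mod 256 = 89 → 59.
Outer hash (recomputed tag): sum = 220+0+64+92+92+92+89 = 649; mod 256 = 137 → 89.
Recomputed tag = 89; claimed = 89 → match.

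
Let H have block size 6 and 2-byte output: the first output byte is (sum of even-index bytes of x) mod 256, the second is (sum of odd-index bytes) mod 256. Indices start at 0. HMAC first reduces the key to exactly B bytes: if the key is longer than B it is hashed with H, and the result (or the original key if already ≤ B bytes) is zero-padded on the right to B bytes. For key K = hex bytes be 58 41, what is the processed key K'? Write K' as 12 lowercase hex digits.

Key hex bytes be 58 41 is 3 bytes ≤ B = 6; zero-pad to 6 bytes: K' = be 58 41 00 00 00.

be5841000000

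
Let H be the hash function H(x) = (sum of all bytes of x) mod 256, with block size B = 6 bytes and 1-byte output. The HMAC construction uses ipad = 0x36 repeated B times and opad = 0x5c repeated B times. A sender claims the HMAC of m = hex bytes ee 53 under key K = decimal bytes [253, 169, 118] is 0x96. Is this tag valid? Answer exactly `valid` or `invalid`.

Key decimal bytes [253, 169, 118] = fd a9 76 is 3 bytes ≤ B = 6; zero-pad to 6 bytes: K' = fd a9 76 00 00 00.
K' ⊕ ipad = cb 9f 40 36 36 36; K' ⊕ opad = a1 f5 2a 5c 5c 5c.
Inner hash: sum = 203+159+64+54+54+54+238+83 = 909; mod 256 = 141 → 8d.
Outer hash (recomputed tag): sum = 161+245+42+92+92+92+141 = 865; mod 256 = 97 → 61.
Recomputed tag = 61; claimed = 96 → mismatch.

invalid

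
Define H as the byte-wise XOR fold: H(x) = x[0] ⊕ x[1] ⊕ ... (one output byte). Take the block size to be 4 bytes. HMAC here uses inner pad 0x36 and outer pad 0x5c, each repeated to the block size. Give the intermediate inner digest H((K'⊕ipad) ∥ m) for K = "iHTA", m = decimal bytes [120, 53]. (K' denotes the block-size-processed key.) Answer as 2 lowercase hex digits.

Key "iHTA" = 69 48 54 41 is exactly B = 4 bytes: K' = 69 48 54 41.
K' ⊕ ipad = 5f 7e 62 77.
Inner input = 5f 7e 62 77 ∥ 78 35.
Inner hash: XOR 5f⊕7e⊕62⊕77⊕78⊕35 = 79.

79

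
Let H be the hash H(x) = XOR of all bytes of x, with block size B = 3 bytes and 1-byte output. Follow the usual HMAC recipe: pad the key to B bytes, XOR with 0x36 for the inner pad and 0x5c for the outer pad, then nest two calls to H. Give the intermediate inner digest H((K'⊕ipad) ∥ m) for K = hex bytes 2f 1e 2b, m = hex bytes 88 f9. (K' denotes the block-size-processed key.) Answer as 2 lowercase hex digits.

Key hex bytes 2f 1e 2b is exactly B = 3 bytes: K' = 2f 1e 2b.
K' ⊕ ipad = 19 28 1d.
Inner input = 19 28 1d ∥ 88 f9.
Inner hash: XOR 19⊕28⊕1d⊕88⊕f9 = 5d.

5d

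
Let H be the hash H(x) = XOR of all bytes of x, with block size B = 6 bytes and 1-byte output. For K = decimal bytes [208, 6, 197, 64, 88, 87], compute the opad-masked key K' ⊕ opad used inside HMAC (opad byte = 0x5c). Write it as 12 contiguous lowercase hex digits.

8c5a991c040b

Key decimal bytes [208, 6, 197, 64, 88, 87] = d0 06 c5 40 58 57 is exactly B = 6 bytes: K' = d0 06 c5 40 58 57.
XOR each byte with 0x5c: d0⊕5c=8c, 06⊕5c=5a, c5⊕5c=99, 40⊕5c=1c, 58⊕5c=04, 57⊕5c=0b.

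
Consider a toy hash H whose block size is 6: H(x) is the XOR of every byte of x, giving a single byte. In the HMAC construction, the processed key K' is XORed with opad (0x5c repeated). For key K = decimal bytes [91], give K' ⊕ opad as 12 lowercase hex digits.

075c5c5c5c5c

Key decimal bytes [91] = 5b is 1 byte ≤ B = 6; zero-pad to 6 bytes: K' = 5b 00 00 00 00 00.
XOR each byte with 0x5c: 5b⊕5c=07, 00⊕5c=5c, 00⊕5c=5c, 00⊕5c=5c, 00⊕5c=5c, 00⊕5c=5c.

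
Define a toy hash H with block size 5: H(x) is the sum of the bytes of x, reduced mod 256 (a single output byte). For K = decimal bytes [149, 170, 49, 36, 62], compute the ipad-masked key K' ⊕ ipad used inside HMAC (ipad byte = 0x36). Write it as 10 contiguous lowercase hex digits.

a39c071208

Key decimal bytes [149, 170, 49, 36, 62] = 95 aa 31 24 3e is exactly B = 5 bytes: K' = 95 aa 31 24 3e.
XOR each byte with 0x36: 95⊕36=a3, aa⊕36=9c, 31⊕36=07, 24⊕36=12, 3e⊕36=08.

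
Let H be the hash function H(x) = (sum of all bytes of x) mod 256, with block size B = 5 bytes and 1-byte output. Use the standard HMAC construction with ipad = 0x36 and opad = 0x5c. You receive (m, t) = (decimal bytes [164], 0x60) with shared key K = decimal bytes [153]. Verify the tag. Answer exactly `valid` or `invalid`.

Key decimal bytes [153] = 99 is 1 byte ≤ B = 5; zero-pad to 5 bytes: K' = 99 00 00 00 00.
K' ⊕ ipad = af 36 36 36 36; K' ⊕ opad = c5 5c 5c 5c 5c.
Inner hash: sum = 175+54+54+54+54+164 = 555; mod 256 = 43 → 2b.
Outer hash (recomputed tag): sum = 197+92+92+92+92+43 = 608; mod 256 = 96 → 60.
Recomputed tag = 60; claimed = 60 → match.

valid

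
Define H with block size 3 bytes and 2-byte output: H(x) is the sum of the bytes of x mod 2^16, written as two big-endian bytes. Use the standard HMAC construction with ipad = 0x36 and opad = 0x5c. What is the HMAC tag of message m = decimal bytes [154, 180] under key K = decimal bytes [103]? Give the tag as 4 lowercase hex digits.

Key decimal bytes [103] = 67 is 1 byte ≤ B = 3; zero-pad to 3 bytes: K' = 67 00 00.
K' ⊕ ipad = 51 36 36.  K' ⊕ opad = 3b 5c 5c.
Inner input = (K'⊕ipad) ∥ m = 51 36 36 ∥ 9a b4.
Inner hash: sum = 81+54+54+154+180 = 523 → 02 0b.
Outer input = (K'⊕opad) ∥ inner = 3b 5c 5c ∥ 02 0b.
Outer hash (tag): sum = 59+92+92+2+11 = 256 → 01 00.

0100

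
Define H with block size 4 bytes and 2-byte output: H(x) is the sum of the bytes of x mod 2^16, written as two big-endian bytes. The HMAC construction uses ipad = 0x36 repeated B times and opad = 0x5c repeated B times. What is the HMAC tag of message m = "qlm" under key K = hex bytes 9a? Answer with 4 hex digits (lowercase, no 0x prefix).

Key hex bytes 9a is 1 byte ≤ B = 4; zero-pad to 4 bytes: K' = 9a 00 00 00.
K' ⊕ ipad = ac 36 36 36.  K' ⊕ opad = c6 5c 5c 5c.
Inner input = (K'⊕ipad) ∥ m = ac 36 36 36 ∥ 71 6c 6d.
Inner hash: sum = 172+54+54+54+113+108+109 = 664 → 02 98.
Outer input = (K'⊕opad) ∥ inner = c6 5c 5c 5c ∥ 02 98.
Outer hash (tag): sum = 198+92+92+92+2+152 = 628 → 02 74.

0274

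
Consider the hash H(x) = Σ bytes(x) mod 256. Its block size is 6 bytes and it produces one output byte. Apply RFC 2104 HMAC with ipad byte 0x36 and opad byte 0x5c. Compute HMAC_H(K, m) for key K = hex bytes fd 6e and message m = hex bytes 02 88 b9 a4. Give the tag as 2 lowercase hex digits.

Key hex bytes fd 6e is 2 bytes ≤ B = 6; zero-pad to 6 bytes: K' = fd 6e 00 00 00 00.
K' ⊕ ipad = cb 58 36 36 36 36.  K' ⊕ opad = a1 32 5c 5c 5c 5c.
Inner input = (K'⊕ipad) ∥ m = cb 58 36 36 36 36 ∥ 02 88 b9 a4.
Inner hash: sum = 203+88+54+54+54+54+2+136+185+164 = 994; mod 256 = 226 → e2.
Outer input = (K'⊕opad) ∥ inner = a1 32 5c 5c 5c 5c ∥ e2.
Outer hash (tag): sum = 161+50+92+92+92+92+226 = 805; mod 256 = 37 → 25.

25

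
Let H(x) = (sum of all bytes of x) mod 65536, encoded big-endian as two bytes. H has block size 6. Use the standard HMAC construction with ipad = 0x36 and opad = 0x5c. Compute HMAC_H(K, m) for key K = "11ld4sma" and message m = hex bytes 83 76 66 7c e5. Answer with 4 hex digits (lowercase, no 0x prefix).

032a

Key "11ld4sma" = 31 31 6c 64 34 73 6d 61 is 8 bytes > B = 6, so hash it first: H(key) = 02 a7, then zero-pad to 6 bytes: K' = 02 a7 00 00 00 00.
K' ⊕ ipad = 34 91 36 36 36 36.  K' ⊕ opad = 5e fb 5c 5c 5c 5c.
Inner input = (K'⊕ipad) ∥ m = 34 91 36 36 36 36 ∥ 83 76 66 7c e5.
Inner hash: sum = 52+145+54+54+54+54+131+118+102+124+229 = 1117 → 04 5d.
Outer input = (K'⊕opad) ∥ inner = 5e fb 5c 5c 5c 5c ∥ 04 5d.
Outer hash (tag): sum = 94+251+92+92+92+92+4+93 = 810 → 03 2a.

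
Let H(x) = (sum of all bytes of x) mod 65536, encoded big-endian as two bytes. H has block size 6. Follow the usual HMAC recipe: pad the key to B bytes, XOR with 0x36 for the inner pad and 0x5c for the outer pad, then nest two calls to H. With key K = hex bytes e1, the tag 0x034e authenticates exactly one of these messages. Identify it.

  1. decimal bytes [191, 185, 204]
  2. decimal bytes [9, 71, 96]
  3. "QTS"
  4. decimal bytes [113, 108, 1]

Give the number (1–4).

4

Key hex bytes e1 is 1 byte ≤ B = 6; zero-pad to 6 bytes: K' = e1 00 00 00 00 00.
K' ⊕ ipad = d7 36 36 36 36 36; K' ⊕ opad = bd 5c 5c 5c 5c 5c.
m1: inner = H(d7 36 36 36 36 36 bf b9 cc) = 04 29; tag = H(bd 5c 5c 5c 5c 5c 04 29) = 02b6
m2: inner = H(d7 36 36 36 36 36 09 47 60) = 02 95; tag = H(bd 5c 5c 5c 5c 5c 02 95) = 0320
m3: inner = H(d7 36 36 36 36 36 51 54 53) = 02 dd; tag = H(bd 5c 5c 5c 5c 5c 02 dd) = 0368
m4: inner = H(d7 36 36 36 36 36 71 6c 01) = 02 c3; tag = H(bd 5c 5c 5c 5c 5c 02 c3) = 034e ← matches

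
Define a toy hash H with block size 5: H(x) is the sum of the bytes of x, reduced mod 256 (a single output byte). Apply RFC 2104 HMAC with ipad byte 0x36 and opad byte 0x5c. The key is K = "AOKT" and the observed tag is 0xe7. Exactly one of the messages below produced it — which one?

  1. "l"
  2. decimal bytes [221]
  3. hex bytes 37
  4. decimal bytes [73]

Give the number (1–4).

3

Key "AOKT" = 41 4f 4b 54 is 4 bytes ≤ B = 5; zero-pad to 5 bytes: K' = 41 4f 4b 54 00.
K' ⊕ ipad = 77 79 7d 62 36; K' ⊕ opad = 1d 13 17 08 5c.
m1: inner = H(77 79 7d 62 36 6c) = 71; tag = H(1d 13 17 08 5c 71) = 1c
m2: inner = H(77 79 7d 62 36 dd) = e2; tag = H(1d 13 17 08 5c e2) = 8d
m3: inner = H(77 79 7d 62 36 37) = 3c; tag = H(1d 13 17 08 5c 3c) = e7 ← matches
m4: inner = H(77 79 7d 62 36 49) = 4e; tag = H(1d 13 17 08 5c 4e) = f9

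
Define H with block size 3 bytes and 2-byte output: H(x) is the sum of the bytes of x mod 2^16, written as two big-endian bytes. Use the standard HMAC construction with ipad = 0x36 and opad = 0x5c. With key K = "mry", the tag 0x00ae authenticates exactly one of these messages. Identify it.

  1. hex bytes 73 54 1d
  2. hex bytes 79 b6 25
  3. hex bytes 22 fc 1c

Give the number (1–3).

Key "mry" = 6d 72 79 is exactly B = 3 bytes: K' = 6d 72 79.
K' ⊕ ipad = 5b 44 4f; K' ⊕ opad = 31 2e 25.
m1: inner = H(5b 44 4f 73 54 1d) = 01 d2; tag = H(31 2e 25 01 d2) = 0157
m2: inner = H(5b 44 4f 79 b6 25) = 02 42; tag = H(31 2e 25 02 42) = 00c8
m3: inner = H(5b 44 4f 22 fc 1c) = 02 28; tag = H(31 2e 25 02 28) = 00ae ← matches

3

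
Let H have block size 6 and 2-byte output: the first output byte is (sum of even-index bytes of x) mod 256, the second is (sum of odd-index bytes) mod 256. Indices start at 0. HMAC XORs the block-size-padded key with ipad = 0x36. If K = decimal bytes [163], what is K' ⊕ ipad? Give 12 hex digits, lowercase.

Key decimal bytes [163] = a3 is 1 byte ≤ B = 6; zero-pad to 6 bytes: K' = a3 00 00 00 00 00.
XOR each byte with 0x36: a3⊕36=95, 00⊕36=36, 00⊕36=36, 00⊕36=36, 00⊕36=36, 00⊕36=36.

953636363636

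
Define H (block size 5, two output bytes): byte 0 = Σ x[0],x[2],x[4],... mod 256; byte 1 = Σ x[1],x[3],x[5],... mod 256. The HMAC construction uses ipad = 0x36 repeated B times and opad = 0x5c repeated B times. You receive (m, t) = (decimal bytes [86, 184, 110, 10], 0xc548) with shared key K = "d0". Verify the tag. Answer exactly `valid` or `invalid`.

Key "d0" = 64 30 is 2 bytes ≤ B = 5; zero-pad to 5 bytes: K' = 64 30 00 00 00.
K' ⊕ ipad = 52 06 36 36 36; K' ⊕ opad = 38 6c 5c 5c 5c.
Inner hash: even-index sum = 384 mod 256 = 128; odd-index sum = 256 mod 256 = 0 → 80 00.
Outer hash (recomputed tag): even-index sum = 240 mod 256 = 240; odd-index sum = 328 mod 256 = 72 → f0 48.
Recomputed tag = f048; claimed = c548 → mismatch.

invalid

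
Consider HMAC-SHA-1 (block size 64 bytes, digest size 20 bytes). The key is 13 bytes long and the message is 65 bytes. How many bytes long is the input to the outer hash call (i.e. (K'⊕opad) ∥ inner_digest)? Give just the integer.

84

Key is 13 ≤ 64 bytes, zero-padded: |K'| = 64.
Outer input = (K'⊕opad) ∥ H(inner) → 64 + 20 = 84 bytes.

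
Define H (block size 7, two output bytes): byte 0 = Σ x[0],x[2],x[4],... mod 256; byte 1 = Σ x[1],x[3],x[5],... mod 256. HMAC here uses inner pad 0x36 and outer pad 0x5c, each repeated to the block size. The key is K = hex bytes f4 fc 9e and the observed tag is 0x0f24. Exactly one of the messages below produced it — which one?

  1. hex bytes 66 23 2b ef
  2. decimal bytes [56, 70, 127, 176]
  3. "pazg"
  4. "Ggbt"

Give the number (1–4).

Key hex bytes f4 fc 9e is 3 bytes ≤ B = 7; zero-pad to 7 bytes: K' = f4 fc 9e 00 00 00 00.
K' ⊕ ipad = c2 ca a8 36 36 36 36; K' ⊕ opad = a8 a0 c2 5c 5c 5c 5c.
m1: inner = H(c2 ca a8 36 36 36 36 66 23 2b ef) = e8 c7; tag = H(a8 a0 c2 5c 5c 5c 5c e8 c7) = e940
m2: inner = H(c2 ca a8 36 36 36 36 38 46 7f b0) = cc ed; tag = H(a8 a0 c2 5c 5c 5c 5c cc ed) = 0f24 ← matches
m3: inner = H(c2 ca a8 36 36 36 36 70 61 7a 67) = 9e 20; tag = H(a8 a0 c2 5c 5c 5c 5c 9e 20) = 42f6
m4: inner = H(c2 ca a8 36 36 36 36 47 67 62 74) = b1 df; tag = H(a8 a0 c2 5c 5c 5c 5c b1 df) = 0109

2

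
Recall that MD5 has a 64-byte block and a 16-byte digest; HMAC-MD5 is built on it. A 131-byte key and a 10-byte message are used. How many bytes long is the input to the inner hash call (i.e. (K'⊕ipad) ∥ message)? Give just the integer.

74

Key is 131 > 64 bytes, so it is hashed to 16 bytes then zero-padded to 64: |K'| = 64.
Inner input = (K'⊕ipad) ∥ m → 64 + 10 = 74 bytes.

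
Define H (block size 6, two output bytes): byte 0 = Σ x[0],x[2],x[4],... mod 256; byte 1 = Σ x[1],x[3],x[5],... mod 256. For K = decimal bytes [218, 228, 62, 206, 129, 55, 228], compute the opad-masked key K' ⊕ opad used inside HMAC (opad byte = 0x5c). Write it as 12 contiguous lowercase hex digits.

Key decimal bytes [218, 228, 62, 206, 129, 55, 228] = da e4 3e ce 81 37 e4 is 7 bytes > B = 6, so hash it first: H(key) = 7d e9, then zero-pad to 6 bytes: K' = 7d e9 00 00 00 00.
XOR each byte with 0x5c: 7d⊕5c=21, e9⊕5c=b5, 00⊕5c=5c, 00⊕5c=5c, 00⊕5c=5c, 00⊕5c=5c.

21b55c5c5c5c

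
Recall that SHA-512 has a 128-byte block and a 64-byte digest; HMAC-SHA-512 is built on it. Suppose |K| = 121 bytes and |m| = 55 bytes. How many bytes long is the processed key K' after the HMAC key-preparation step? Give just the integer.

128

Key is 121 ≤ 128 bytes, zero-padded: |K'| = 128.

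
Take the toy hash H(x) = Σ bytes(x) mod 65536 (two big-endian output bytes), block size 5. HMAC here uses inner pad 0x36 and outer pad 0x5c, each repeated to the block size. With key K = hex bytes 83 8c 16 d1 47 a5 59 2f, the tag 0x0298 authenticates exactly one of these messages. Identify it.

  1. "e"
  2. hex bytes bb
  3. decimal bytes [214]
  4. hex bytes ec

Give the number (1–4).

2

Key hex bytes 83 8c 16 d1 47 a5 59 2f is 8 bytes > B = 5, so hash it first: H(key) = 03 6a, then zero-pad to 5 bytes: K' = 03 6a 00 00 00.
K' ⊕ ipad = 35 5c 36 36 36; K' ⊕ opad = 5f 36 5c 5c 5c.
m1: inner = H(35 5c 36 36 36 65) = 01 98; tag = H(5f 36 5c 5c 5c 01 98) = 0242
m2: inner = H(35 5c 36 36 36 bb) = 01 ee; tag = H(5f 36 5c 5c 5c 01 ee) = 0298 ← matches
m3: inner = H(35 5c 36 36 36 d6) = 02 09; tag = H(5f 36 5c 5c 5c 02 09) = 01b4
m4: inner = H(35 5c 36 36 36 ec) = 02 1f; tag = H(5f 36 5c 5c 5c 02 1f) = 01ca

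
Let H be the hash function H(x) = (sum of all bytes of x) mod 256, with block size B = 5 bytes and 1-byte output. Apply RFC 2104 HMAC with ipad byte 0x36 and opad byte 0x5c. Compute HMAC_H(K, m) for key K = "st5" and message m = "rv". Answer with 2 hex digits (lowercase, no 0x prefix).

56

Key "st5" = 73 74 35 is 3 bytes ≤ B = 5; zero-pad to 5 bytes: K' = 73 74 35 00 00.
K' ⊕ ipad = 45 42 03 36 36.  K' ⊕ opad = 2f 28 69 5c 5c.
Inner input = (K'⊕ipad) ∥ m = 45 42 03 36 36 ∥ 72 76.
Inner hash: sum = 69+66+3+54+54+114+118 = 478; mod 256 = 222 → de.
Outer input = (K'⊕opad) ∥ inner = 2f 28 69 5c 5c ∥ de.
Outer hash (tag): sum = 47+40+105+92+92+222 = 598; mod 256 = 86 → 56.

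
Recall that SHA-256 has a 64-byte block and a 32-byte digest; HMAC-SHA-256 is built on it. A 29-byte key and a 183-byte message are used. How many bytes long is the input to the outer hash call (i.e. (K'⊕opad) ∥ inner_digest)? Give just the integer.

96

Key is 29 ≤ 64 bytes, zero-padded: |K'| = 64.
Outer input = (K'⊕opad) ∥ H(inner) → 64 + 32 = 96 bytes.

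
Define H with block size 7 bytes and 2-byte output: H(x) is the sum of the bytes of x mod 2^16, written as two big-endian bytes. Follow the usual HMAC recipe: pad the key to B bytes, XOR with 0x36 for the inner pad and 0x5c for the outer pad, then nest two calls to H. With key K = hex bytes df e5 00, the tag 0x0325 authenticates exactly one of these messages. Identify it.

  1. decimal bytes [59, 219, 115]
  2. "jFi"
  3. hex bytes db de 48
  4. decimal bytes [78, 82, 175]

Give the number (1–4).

Key hex bytes df e5 00 is 3 bytes ≤ B = 7; zero-pad to 7 bytes: K' = df e5 00 00 00 00 00.
K' ⊕ ipad = e9 d3 36 36 36 36 36; K' ⊕ opad = 83 b9 5c 5c 5c 5c 5c.
m1: inner = H(e9 d3 36 36 36 36 36 3b db 73) = 04 53; tag = H(83 b9 5c 5c 5c 5c 5c 04 53) = 035f
m2: inner = H(e9 d3 36 36 36 36 36 6a 46 69) = 03 e3; tag = H(83 b9 5c 5c 5c 5c 5c 03 e3) = 03ee
m3: inner = H(e9 d3 36 36 36 36 36 db de 48) = 04 cb; tag = H(83 b9 5c 5c 5c 5c 5c 04 cb) = 03d7
m4: inner = H(e9 d3 36 36 36 36 36 4e 52 af) = 04 19; tag = H(83 b9 5c 5c 5c 5c 5c 04 19) = 0325 ← matches

4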